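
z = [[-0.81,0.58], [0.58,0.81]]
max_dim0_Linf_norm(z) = 0.81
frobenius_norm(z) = 1.41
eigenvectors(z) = [[-0.95,  -0.31], [0.31,  -0.95]]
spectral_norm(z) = 1.00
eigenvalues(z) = [-1.0, 1.0]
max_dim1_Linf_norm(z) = 0.81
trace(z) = 0.00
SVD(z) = [[-0.81,0.58],[0.58,0.81]] @ diag([0.9962429422585638, 0.9962429422585638]) @ [[1.0, 0.00], [0.00, 1.00]]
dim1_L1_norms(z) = [1.39, 1.39]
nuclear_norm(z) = 1.99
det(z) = -0.99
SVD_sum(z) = [[-0.81,  0.00], [0.58,  0.00]] + [[0.0, 0.58], [0.00, 0.81]]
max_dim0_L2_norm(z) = 1.0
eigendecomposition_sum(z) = [[-0.90,0.29], [0.29,-0.09]] + [[0.09, 0.29], [0.29, 0.90]]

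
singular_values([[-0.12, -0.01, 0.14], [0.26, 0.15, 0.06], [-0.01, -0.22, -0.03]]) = [0.35, 0.2, 0.13]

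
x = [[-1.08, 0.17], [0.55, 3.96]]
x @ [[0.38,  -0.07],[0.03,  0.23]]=[[-0.41, 0.11], [0.33, 0.87]]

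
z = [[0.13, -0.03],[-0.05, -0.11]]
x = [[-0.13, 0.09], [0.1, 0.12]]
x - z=[[-0.26, 0.12],[0.15, 0.23]]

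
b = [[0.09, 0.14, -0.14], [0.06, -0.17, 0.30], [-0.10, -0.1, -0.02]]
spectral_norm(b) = 0.40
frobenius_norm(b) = 0.44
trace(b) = -0.10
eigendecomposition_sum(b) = [[(0.14+0j), (0.07+0j), 0j], [-0.04+0.00j, (-0.02+0j), -0.00-0.00j], [(-0.07+0j), -0.03+0.00j, -0.00-0.00j]] + [[(-0.02-0.05j),0.04-0.02j,-0.07-0.09j], [0.05+0.11j,(-0.07+0.04j),0.15+0.19j], [(-0.02+0.05j),(-0.03-0.01j),-0.01+0.10j]] + [[(-0.02+0.05j), 0.04+0.02j, (-0.07+0.09j)], [0.05-0.11j, (-0.07-0.04j), (0.15-0.19j)], [-0.02-0.05j, -0.03+0.01j, (-0.01-0.1j)]]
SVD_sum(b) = [[0.00, 0.11, -0.16], [-0.00, -0.2, 0.28], [-0.00, -0.02, 0.03]] + [[0.08, 0.04, 0.03], [0.06, 0.03, 0.02], [-0.11, -0.06, -0.04]] + [[0.01, -0.01, -0.01],[0.01, -0.01, -0.0],[0.01, -0.01, -0.01]]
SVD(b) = [[0.49, -0.52, -0.70], [-0.86, -0.39, -0.32], [-0.1, 0.76, -0.64]] @ diag([0.396901418567509, 0.17806036588659235, 0.031044645906046792]) @ [[0.01,  0.57,  -0.82],[-0.82,  -0.47,  -0.33],[-0.57,  0.68,  0.46]]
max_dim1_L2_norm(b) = 0.35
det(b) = 0.00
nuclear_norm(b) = 0.61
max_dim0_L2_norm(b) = 0.33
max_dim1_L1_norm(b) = 0.53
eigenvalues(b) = [(0.12+0j), (-0.11+0.09j), (-0.11-0.09j)]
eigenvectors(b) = [[0.86+0.00j, (-0.41-0.01j), -0.41+0.01j], [(-0.27+0j), 0.84+0.00j, (0.84-0j)], [(-0.43+0j), (0.26+0.24j), (0.26-0.24j)]]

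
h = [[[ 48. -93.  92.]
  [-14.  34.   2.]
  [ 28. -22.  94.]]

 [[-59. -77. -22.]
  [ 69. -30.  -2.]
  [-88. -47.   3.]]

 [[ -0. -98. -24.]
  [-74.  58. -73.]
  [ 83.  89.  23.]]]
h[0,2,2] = 94.0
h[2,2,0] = 83.0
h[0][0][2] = 92.0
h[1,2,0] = -88.0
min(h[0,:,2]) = 2.0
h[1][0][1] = -77.0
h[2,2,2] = 23.0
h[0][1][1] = 34.0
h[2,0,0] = -0.0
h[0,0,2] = 92.0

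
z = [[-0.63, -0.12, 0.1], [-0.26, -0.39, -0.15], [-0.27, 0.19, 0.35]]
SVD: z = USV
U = [[-0.84, 0.03, -0.54], [-0.41, -0.69, 0.6], [-0.36, 0.72, 0.59]]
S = [0.77, 0.54, 0.09]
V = [[0.95, 0.25, -0.19], [-0.06, 0.75, 0.66], [0.31, -0.62, 0.72]]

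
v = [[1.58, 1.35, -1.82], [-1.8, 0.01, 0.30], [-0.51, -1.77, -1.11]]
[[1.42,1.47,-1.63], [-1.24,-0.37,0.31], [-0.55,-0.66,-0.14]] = v @ [[0.68,0.16,-0.07], [0.16,0.51,-0.29], [-0.07,-0.29,0.62]]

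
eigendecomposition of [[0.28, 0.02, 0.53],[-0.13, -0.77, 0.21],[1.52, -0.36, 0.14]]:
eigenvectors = [[(0.54+0j), (-0.01-0.33j), (-0.01+0.33j)], [(0.06+0j), (0.71+0j), 0.71-0.00j], [(0.84+0j), 0.14+0.61j, (0.14-0.61j)]]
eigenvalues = [(1.1+0j), (-0.73+0.24j), (-0.73-0.24j)]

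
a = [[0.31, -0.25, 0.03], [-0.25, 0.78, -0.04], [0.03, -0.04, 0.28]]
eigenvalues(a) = [0.89, 0.2, 0.28]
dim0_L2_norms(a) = [0.4, 0.82, 0.28]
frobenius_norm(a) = 0.96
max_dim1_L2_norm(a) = 0.82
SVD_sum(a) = [[0.14, -0.32, 0.03], [-0.32, 0.75, -0.06], [0.03, -0.06, 0.01]] + [[0.00, 0.00, 0.03], [0.0, 0.00, 0.04], [0.03, 0.04, 0.27]] + [[0.17, 0.07, -0.03],[0.07, 0.03, -0.01],[-0.03, -0.01, 0.0]]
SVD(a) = [[-0.40,-0.11,-0.91], [0.91,-0.13,-0.38], [-0.08,-0.99,0.15]] @ diag([0.8919750329148474, 0.277913679399367, 0.2001112876857861]) @ [[-0.4, 0.91, -0.08], [-0.11, -0.13, -0.99], [-0.91, -0.38, 0.15]]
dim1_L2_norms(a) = [0.4, 0.82, 0.28]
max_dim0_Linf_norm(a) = 0.78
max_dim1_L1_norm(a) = 1.07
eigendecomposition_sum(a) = [[0.14,  -0.32,  0.03], [-0.32,  0.75,  -0.06], [0.03,  -0.06,  0.01]] + [[0.17, 0.07, -0.03], [0.07, 0.03, -0.01], [-0.03, -0.01, 0.0]] + [[0.0, 0.0, 0.03], [0.0, 0.00, 0.04], [0.03, 0.04, 0.27]]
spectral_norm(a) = 0.89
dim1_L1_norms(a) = [0.59, 1.07, 0.35]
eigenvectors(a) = [[0.40,  -0.91,  0.11], [-0.91,  -0.38,  0.13], [0.08,  0.15,  0.99]]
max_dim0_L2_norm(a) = 0.82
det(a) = 0.05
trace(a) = 1.37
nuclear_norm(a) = 1.37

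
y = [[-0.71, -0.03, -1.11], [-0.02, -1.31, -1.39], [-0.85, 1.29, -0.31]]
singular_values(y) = [2.19, 1.76, 0.09]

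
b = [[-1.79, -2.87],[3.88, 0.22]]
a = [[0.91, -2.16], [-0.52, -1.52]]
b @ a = [[-0.14, 8.23],[3.42, -8.72]]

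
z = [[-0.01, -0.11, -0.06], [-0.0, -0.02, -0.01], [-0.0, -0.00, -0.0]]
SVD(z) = [[0.98, -0.17, 0.00], [0.17, 0.98, 0.00], [0.00, 0.0, 1.0]] @ diag([0.1276570334402452, 0.0019188051584558836, -0.0]) @ [[-0.08, -0.88, -0.48], [0.91, -0.26, 0.33], [-0.41, -0.41, 0.82]]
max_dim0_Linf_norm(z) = 0.11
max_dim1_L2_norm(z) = 0.13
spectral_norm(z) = 0.13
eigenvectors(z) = [[1.00, 1.00, -0.41], [0.00, 0.09, -0.41], [0.00, 0.0, 0.82]]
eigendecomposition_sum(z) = [[-0.01,  0.11,  0.05], [-0.0,  -0.00,  -0.0], [-0.0,  -0.00,  -0.0]] + [[-0.00, -0.22, -0.11], [-0.00, -0.02, -0.01], [-0.0, -0.0, -0.00]] + [[-0.00, -0.00, 0.00], [-0.00, -0.0, 0.0], [-0.00, -0.00, -0.00]]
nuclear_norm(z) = 0.13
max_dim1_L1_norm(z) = 0.18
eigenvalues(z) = [-0.01, -0.02, -0.0]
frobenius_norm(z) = 0.13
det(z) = 0.00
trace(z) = -0.03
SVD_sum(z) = [[-0.01, -0.11, -0.06], [-0.00, -0.02, -0.01], [0.00, 0.00, 0.00]] + [[-0.0, 0.00, -0.00], [0.00, -0.0, 0.0], [0.00, 0.00, 0.0]] + [[-0.00, -0.00, -0.00],[-0.00, -0.00, -0.0],[0.0, 0.00, -0.00]]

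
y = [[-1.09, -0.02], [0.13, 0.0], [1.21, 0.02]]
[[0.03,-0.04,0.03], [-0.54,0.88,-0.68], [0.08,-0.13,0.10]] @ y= [[-0.0, 0.0], [-0.12, -0.0], [0.02, 0.0]]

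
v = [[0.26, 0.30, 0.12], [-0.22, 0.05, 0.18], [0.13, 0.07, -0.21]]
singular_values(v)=[0.44, 0.34, 0.1]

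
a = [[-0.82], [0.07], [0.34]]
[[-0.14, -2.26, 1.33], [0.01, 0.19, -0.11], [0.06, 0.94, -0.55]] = a @[[0.17,2.76,-1.62]]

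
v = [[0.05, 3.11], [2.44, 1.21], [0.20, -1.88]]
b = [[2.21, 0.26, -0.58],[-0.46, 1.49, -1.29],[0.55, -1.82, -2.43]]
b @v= [[0.63, 8.28],[3.35, 2.8],[-4.9, 4.08]]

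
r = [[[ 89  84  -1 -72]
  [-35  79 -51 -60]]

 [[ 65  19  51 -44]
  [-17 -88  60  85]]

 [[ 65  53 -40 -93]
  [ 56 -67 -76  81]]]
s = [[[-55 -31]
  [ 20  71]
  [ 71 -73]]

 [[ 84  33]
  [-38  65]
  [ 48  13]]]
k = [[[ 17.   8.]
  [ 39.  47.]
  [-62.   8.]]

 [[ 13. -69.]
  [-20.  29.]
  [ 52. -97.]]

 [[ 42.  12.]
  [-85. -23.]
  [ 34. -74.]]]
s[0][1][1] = 71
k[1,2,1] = -97.0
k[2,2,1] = -74.0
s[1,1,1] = 65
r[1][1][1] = -88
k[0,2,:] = [-62.0, 8.0]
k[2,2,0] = 34.0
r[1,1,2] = 60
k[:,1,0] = [39.0, -20.0, -85.0]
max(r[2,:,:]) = 81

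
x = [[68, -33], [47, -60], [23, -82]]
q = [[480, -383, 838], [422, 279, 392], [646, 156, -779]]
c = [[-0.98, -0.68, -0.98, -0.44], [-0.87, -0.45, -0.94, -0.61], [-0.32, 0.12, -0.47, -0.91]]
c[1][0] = -0.871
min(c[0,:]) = -0.985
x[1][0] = 47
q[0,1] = -383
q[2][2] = -779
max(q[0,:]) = 838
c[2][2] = -0.47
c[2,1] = 0.125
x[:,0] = [68, 47, 23]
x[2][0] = 23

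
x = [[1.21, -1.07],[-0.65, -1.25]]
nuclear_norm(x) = 3.00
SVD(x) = [[0.86, 0.50],[0.50, -0.86]] @ diag([1.711783333077653, 1.2898828708830736]) @ [[0.42, -0.91], [0.91, 0.42]]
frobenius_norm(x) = 2.14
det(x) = -2.21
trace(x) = -0.04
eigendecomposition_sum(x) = [[1.34, -0.53], [-0.32, 0.13]] + [[-0.13, -0.54],[-0.33, -1.38]]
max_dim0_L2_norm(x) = 1.65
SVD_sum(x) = [[0.62, -1.34],[0.36, -0.78]] + [[0.59,0.27], [-1.01,-0.47]]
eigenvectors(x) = [[0.97, 0.37],[-0.23, 0.93]]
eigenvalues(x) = [1.47, -1.51]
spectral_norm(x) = 1.71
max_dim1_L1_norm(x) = 2.28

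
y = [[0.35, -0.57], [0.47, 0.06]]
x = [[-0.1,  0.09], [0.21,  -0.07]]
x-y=[[-0.45, 0.66],  [-0.26, -0.13]]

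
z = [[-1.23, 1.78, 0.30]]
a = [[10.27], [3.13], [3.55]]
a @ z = [[-12.63, 18.28, 3.08], [-3.85, 5.57, 0.94], [-4.37, 6.32, 1.06]]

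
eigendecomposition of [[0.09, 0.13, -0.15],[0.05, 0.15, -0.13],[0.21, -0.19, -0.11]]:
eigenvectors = [[0.44, 0.71, -0.74], [0.37, 0.35, -0.66], [0.82, 0.61, -0.1]]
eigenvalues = [-0.08, 0.03, 0.19]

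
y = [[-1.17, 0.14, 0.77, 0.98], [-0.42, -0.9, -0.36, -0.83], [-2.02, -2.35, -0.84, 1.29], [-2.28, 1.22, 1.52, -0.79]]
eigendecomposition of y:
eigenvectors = [[(-0.03+0.46j), (-0.03-0.46j), (0.23+0j), 0.17+0.00j], [(-0.13-0.42j), -0.13+0.42j, -0.42+0.00j, (-0.27+0j)], [-0.01+0.34j, -0.01-0.34j, (0.74+0j), (0.74+0j)], [(-0.69+0j), (-0.69-0j), -0.48+0.00j, (-0.59+0j)]]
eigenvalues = [(-0.63+1.5j), (-0.63-1.5j), (-0.98+0j), (-1.47+0j)]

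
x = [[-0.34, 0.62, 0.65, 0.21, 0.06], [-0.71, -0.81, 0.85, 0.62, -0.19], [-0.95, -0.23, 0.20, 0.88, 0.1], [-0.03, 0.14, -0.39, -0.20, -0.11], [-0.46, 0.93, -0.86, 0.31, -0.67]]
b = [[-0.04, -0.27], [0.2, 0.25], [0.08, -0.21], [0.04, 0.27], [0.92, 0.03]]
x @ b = [[0.25, 0.17], [-0.22, -0.03], [0.14, 0.40], [-0.11, 0.07], [-0.47, 0.6]]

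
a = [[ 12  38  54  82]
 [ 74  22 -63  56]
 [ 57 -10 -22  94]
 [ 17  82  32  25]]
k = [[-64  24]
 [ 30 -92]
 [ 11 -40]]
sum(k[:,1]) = -108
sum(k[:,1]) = -108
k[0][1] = 24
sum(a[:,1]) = 132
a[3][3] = 25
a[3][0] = 17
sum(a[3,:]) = 156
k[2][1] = -40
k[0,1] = 24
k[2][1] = -40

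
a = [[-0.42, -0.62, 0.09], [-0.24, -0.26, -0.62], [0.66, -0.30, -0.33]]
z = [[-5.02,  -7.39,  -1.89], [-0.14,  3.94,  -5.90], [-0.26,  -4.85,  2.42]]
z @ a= [[2.63, 5.6, 4.75], [-4.78, 0.83, -0.51], [2.87, 0.7, 2.18]]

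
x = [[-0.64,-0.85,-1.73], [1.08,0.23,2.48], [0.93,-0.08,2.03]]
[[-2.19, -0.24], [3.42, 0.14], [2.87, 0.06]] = x @ [[-0.99, 0.11], [-0.44, 0.22], [1.85, -0.01]]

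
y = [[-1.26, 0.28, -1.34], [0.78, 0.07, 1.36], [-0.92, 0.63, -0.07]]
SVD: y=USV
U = [[-0.74, -0.03, -0.67], [0.6, -0.48, -0.64], [-0.30, -0.88, 0.37]]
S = [2.51, 0.94, 0.0]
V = [[0.67, -0.14, 0.73],[0.50, -0.63, -0.59],[0.55, 0.76, -0.35]]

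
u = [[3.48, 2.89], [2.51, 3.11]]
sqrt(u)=[[1.67, 0.9], [0.78, 1.55]]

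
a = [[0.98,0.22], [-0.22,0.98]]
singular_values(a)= [1.0, 1.0]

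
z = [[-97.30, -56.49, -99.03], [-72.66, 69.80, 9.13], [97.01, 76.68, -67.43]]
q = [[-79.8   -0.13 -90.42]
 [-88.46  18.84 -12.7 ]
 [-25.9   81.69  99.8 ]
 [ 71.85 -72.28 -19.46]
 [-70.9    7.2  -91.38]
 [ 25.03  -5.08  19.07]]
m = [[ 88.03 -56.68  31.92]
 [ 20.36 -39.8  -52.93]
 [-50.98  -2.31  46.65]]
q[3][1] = -72.28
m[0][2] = 31.92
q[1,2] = -12.7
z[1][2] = 9.13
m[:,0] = [88.03, 20.36, -50.98]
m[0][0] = 88.03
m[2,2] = 46.65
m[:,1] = [-56.68, -39.8, -2.31]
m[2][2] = 46.65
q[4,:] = [-70.9, 7.2, -91.38]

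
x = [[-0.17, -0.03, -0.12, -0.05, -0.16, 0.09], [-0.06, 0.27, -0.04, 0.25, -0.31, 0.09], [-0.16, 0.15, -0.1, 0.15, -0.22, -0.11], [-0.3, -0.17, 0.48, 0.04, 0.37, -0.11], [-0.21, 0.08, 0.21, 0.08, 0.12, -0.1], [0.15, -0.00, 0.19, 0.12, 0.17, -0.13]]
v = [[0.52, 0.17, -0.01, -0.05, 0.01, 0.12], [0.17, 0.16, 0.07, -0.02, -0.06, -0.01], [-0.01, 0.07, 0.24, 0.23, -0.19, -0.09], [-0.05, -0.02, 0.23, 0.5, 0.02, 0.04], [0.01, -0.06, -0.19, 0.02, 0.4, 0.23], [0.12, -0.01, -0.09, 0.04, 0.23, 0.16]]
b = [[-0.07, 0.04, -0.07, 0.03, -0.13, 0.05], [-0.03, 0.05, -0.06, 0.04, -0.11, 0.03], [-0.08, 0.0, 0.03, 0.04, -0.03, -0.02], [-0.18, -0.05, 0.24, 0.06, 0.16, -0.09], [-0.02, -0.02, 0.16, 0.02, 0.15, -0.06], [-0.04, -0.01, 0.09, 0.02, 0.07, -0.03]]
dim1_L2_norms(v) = [0.56, 0.25, 0.4, 0.55, 0.5, 0.32]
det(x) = 0.00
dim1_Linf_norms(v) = [0.52, 0.17, 0.24, 0.5, 0.4, 0.23]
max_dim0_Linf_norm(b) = 0.24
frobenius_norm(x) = 1.10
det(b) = -0.00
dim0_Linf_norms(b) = [0.18, 0.05, 0.24, 0.06, 0.16, 0.09]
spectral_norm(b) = 0.46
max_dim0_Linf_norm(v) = 0.52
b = v @ x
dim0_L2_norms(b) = [0.22, 0.08, 0.32, 0.09, 0.29, 0.13]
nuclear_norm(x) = 2.03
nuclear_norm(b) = 0.75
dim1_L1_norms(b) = [0.39, 0.32, 0.2, 0.78, 0.43, 0.26]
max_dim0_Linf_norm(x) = 0.48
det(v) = -0.00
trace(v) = 1.98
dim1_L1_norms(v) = [0.88, 0.49, 0.83, 0.86, 0.91, 0.65]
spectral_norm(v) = 0.72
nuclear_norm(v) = 1.99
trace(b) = 0.19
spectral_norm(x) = 0.86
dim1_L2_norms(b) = [0.18, 0.15, 0.1, 0.36, 0.23, 0.13]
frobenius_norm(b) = 0.51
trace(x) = 0.03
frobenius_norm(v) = 1.10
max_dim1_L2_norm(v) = 0.56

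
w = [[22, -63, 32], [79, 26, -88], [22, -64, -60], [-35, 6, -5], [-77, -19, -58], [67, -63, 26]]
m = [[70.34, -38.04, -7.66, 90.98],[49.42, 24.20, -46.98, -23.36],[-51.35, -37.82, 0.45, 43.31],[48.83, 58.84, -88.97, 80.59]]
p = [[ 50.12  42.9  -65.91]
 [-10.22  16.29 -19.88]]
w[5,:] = [67, -63, 26]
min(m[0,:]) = -38.04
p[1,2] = -19.88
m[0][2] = -7.66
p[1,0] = -10.22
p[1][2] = -19.88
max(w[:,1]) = 26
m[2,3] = 43.31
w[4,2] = -58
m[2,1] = -37.82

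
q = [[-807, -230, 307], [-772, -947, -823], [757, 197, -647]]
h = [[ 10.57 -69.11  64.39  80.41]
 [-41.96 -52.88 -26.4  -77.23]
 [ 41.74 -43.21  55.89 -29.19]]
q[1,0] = -772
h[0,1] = -69.11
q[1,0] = -772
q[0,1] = -230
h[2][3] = -29.19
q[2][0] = 757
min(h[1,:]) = -77.23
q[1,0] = -772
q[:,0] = [-807, -772, 757]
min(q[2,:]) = -647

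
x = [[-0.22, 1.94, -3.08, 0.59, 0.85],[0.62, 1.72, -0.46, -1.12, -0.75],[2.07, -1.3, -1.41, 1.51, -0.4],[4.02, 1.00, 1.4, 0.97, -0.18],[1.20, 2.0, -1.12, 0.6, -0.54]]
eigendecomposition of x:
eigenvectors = [[-0.18-0.36j, -0.18+0.36j, (0.54-0.08j), 0.54+0.08j, (0.46+0j)], [0.07-0.39j, 0.07+0.39j, (-0.29-0.11j), -0.29+0.11j, (-0.23+0j)], [(-0.28+0.13j), (-0.28-0.13j), -0.09-0.30j, -0.09+0.30j, (0.01+0j)], [(-0.68+0j), (-0.68-0j), (-0.7+0j), -0.70-0.00j, -0.70+0.00j], [(-0.26-0.25j), -0.26+0.25j, 0.10+0.11j, 0.10-0.11j, 0.50+0.00j]]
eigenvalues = [(2.43+2.37j), (2.43-2.37j), (-1.55+1.29j), (-1.55-1.29j), (-1.23+0j)]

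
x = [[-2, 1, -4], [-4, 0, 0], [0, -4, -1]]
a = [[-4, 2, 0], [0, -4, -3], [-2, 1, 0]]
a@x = [[0, -4, 16], [16, 12, 3], [0, -2, 8]]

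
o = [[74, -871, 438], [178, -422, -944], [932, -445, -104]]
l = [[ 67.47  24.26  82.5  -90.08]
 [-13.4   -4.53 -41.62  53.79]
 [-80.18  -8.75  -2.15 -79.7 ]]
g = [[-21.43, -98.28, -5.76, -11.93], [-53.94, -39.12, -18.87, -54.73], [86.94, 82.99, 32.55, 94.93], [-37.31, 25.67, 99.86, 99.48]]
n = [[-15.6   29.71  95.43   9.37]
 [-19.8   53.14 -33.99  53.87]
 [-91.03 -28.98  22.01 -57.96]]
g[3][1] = 25.67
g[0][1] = -98.28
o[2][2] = -104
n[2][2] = 22.01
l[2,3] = -79.7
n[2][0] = -91.03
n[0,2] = 95.43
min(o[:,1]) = -871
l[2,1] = -8.75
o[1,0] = 178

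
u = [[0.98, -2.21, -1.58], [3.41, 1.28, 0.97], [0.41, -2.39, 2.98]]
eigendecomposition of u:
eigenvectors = [[(0.15-0.58j), 0.15+0.58j, (-0.39+0j)], [(-0.68+0j), (-0.68-0j), -0.22+0.00j], [-0.27-0.33j, (-0.27+0.33j), (0.9+0j)]]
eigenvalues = [(0.93+3.37j), (0.93-3.37j), (3.38+0j)]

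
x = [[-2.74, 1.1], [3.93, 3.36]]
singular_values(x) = [5.4, 2.5]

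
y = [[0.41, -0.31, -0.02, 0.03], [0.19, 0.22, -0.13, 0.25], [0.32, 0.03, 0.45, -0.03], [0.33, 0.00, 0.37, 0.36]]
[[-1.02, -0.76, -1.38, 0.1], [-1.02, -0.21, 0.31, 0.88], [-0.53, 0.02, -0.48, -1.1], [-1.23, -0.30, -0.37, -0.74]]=y @ [[-2.53,  -1.02,  -1.68,  0.86], [-0.26,  1.00,  2.29,  1.04], [0.52,  0.67,  0.01,  -3.1], [-1.64,  -0.59,  0.49,  0.33]]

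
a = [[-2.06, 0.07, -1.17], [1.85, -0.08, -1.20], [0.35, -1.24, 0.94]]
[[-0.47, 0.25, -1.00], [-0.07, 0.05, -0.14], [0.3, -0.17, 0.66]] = a @ [[0.1, -0.05, 0.22],[-0.05, 0.03, -0.12],[0.22, -0.12, 0.46]]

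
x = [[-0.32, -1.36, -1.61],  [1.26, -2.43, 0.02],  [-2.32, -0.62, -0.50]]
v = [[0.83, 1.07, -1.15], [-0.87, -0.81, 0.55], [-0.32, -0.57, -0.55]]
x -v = [[-1.15, -2.43, -0.46], [2.13, -1.62, -0.53], [-2.00, -0.05, 0.05]]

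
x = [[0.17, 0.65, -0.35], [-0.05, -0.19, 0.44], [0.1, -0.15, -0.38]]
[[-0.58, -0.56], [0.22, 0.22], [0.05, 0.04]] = x @[[-0.13,-0.12], [-0.77,-0.75], [0.15,0.16]]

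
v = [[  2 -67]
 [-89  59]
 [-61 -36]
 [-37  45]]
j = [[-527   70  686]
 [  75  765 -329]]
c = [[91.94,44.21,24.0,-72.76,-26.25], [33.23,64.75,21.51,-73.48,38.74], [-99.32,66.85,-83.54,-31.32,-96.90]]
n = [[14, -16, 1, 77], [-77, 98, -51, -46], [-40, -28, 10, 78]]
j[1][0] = 75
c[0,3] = -72.76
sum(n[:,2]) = -40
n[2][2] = 10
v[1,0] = -89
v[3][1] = 45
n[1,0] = -77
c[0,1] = 44.21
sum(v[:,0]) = -185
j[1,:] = [75, 765, -329]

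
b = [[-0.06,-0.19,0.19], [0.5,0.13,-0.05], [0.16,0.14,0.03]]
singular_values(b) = [0.57, 0.24, 0.1]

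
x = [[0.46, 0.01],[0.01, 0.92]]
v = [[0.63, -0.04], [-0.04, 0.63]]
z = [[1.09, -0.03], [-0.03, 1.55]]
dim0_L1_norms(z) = [1.12, 1.58]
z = v + x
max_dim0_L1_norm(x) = 0.93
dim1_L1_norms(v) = [0.67, 0.67]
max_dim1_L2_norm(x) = 0.92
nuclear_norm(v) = 1.26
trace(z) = 2.64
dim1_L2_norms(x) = [0.46, 0.92]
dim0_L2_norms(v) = [0.63, 0.63]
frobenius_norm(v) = 0.89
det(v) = 0.40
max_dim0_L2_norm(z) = 1.55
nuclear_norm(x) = 1.38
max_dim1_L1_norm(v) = 0.67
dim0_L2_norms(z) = [1.09, 1.55]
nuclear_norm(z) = 2.64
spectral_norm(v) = 0.67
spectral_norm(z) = 1.55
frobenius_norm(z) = 1.90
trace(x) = 1.38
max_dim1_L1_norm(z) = 1.58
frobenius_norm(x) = 1.03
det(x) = 0.42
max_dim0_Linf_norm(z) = 1.55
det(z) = 1.69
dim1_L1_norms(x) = [0.47, 0.93]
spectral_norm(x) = 0.92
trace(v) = 1.26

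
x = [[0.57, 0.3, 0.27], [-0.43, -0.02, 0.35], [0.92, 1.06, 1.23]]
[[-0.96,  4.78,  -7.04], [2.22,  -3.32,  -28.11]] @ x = [[-9.08,-7.85,-7.25], [-23.17,-29.06,-35.14]]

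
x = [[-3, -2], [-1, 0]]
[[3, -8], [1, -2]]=x@[[-1, 2], [0, 1]]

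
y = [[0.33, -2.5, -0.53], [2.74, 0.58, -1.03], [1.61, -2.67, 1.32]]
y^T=[[0.33, 2.74, 1.61],[-2.5, 0.58, -2.67],[-0.53, -1.03, 1.32]]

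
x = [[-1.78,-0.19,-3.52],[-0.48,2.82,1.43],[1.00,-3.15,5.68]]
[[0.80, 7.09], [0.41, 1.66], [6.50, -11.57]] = x @ [[-2.57,-1.65],[-0.86,0.93],[1.12,-1.23]]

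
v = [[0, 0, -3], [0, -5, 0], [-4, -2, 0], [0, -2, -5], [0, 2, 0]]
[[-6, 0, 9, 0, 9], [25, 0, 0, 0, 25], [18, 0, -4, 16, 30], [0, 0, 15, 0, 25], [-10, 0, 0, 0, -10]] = v@[[-2, 0, 1, -4, -5], [-5, 0, 0, 0, -5], [2, 0, -3, 0, -3]]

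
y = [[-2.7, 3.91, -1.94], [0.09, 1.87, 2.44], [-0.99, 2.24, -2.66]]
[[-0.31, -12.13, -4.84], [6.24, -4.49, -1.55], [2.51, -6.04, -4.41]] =y@[[4.72,1.27,-1.08], [3.16,-2.29,-1.65], [-0.04,-0.13,0.67]]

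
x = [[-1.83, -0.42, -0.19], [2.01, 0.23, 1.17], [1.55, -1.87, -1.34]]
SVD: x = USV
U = [[-0.52, -0.31, -0.80],  [0.58, 0.55, -0.60],  [0.63, -0.77, -0.1]]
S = [3.2, 2.48, 0.57]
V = [[0.97,-0.26,-0.02], [0.2,0.69,0.70], [0.17,0.68,-0.71]]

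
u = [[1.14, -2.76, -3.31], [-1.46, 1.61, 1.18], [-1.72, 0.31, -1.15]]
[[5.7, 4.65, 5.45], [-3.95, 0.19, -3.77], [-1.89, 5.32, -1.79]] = u@[[0.53, -2.14, 1.99],[-2.17, -0.65, 0.42],[0.27, -1.6, -1.31]]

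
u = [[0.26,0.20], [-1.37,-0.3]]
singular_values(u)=[1.43, 0.14]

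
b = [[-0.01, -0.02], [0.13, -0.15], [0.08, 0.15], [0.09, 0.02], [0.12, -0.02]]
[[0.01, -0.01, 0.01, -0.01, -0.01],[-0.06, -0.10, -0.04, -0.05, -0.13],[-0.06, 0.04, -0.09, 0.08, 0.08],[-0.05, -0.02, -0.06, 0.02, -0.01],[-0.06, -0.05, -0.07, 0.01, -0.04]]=b @ [[-0.55, -0.31, -0.63, 0.15, -0.23], [-0.1, 0.41, -0.26, 0.48, 0.64]]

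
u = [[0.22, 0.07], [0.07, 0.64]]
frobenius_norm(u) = 0.68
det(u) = 0.14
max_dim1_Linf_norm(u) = 0.64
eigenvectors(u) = [[-0.99,  -0.16],[0.16,  -0.99]]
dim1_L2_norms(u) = [0.23, 0.64]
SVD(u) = [[0.16, 0.99], [0.99, -0.16]] @ diag([0.6513594362117866, 0.20864056378821344]) @ [[0.16, 0.99], [0.99, -0.16]]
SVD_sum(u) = [[0.02, 0.10], [0.1, 0.63]] + [[0.20, -0.03], [-0.03, 0.01]]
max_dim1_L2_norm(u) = 0.64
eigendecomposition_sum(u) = [[0.2, -0.03], [-0.03, 0.01]] + [[0.02, 0.10], [0.1, 0.63]]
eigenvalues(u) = [0.21, 0.65]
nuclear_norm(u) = 0.86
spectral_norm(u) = 0.65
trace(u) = 0.86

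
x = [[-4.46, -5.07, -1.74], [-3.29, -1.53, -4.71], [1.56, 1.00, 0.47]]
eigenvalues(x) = [-6.03, 1.75, -1.25]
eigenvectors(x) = [[-0.89, -0.61, -0.79], [-0.37, 0.79, 0.32], [0.27, -0.12, 0.53]]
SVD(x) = [[-0.76, 0.60, 0.23], [-0.61, -0.79, 0.05], [0.21, -0.10, 0.97]] @ diag([8.75477743592625, 3.281920433055418, 0.4588794160668802]) @ [[0.66, 0.57, 0.49], [-0.08, -0.6, 0.8], [0.75, -0.56, -0.35]]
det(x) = 13.18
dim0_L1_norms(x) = [9.31, 7.6, 6.92]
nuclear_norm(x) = 12.50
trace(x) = -5.52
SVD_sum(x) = [[-4.38,-3.83,-3.29], [-3.51,-3.06,-2.63], [1.2,1.05,0.9]] + [[-0.15, -1.18, 1.58],[0.20, 1.55, -2.07],[0.03, 0.20, -0.27]] + [[0.08,-0.06,-0.04], [0.02,-0.01,-0.01], [0.34,-0.25,-0.15]]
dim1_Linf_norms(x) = [5.07, 4.71, 1.56]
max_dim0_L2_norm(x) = 5.76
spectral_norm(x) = 8.75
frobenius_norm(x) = 9.36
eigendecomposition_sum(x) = [[-5.50,  -5.06,  -5.14], [-2.27,  -2.09,  -2.12], [1.67,  1.54,  1.56]] + [[0.67, -0.62, 1.36], [-0.87, 0.80, -1.77], [0.14, -0.13, 0.28]] + [[0.37, 0.61, 2.03], [-0.15, -0.24, -0.82], [-0.25, -0.41, -1.37]]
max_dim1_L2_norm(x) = 6.97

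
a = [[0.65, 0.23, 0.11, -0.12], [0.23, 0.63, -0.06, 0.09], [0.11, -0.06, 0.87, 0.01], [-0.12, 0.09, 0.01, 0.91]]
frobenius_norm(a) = 1.61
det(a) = 0.25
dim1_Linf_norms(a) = [0.65, 0.63, 0.87, 0.91]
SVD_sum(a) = [[0.20, 0.01, 0.18, -0.35],[0.01, 0.0, 0.01, -0.02],[0.18, 0.01, 0.16, -0.31],[-0.35, -0.02, -0.31, 0.61]] + [[0.09, 0.08, 0.2, 0.16], [0.08, 0.08, 0.19, 0.15], [0.2, 0.19, 0.46, 0.36], [0.16, 0.15, 0.36, 0.27]] + [[0.21,0.29,-0.22,0.02], [0.29,0.40,-0.31,0.02], [-0.22,-0.31,0.24,-0.02], [0.02,0.02,-0.02,0.0]] + [[0.15, -0.15, -0.05, 0.06], [-0.15, 0.15, 0.05, -0.06], [-0.05, 0.05, 0.02, -0.02], [0.06, -0.06, -0.02, 0.02]]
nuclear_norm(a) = 3.06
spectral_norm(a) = 0.97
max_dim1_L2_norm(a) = 0.92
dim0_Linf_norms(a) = [0.65, 0.63, 0.87, 0.91]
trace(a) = 3.06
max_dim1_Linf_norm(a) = 0.91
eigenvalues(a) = [0.34, 0.85, 0.97, 0.9]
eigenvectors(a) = [[-0.67, 0.49, 0.45, 0.32], [0.66, 0.69, 0.03, 0.29], [0.22, -0.53, 0.4, 0.71], [-0.25, 0.04, -0.79, 0.55]]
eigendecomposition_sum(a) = [[0.15, -0.15, -0.05, 0.06],[-0.15, 0.15, 0.05, -0.06],[-0.05, 0.05, 0.02, -0.02],[0.06, -0.06, -0.02, 0.02]] + [[0.21, 0.29, -0.22, 0.02], [0.29, 0.4, -0.31, 0.02], [-0.22, -0.31, 0.24, -0.02], [0.02, 0.02, -0.02, 0.00]] + [[0.20, 0.01, 0.18, -0.35], [0.01, 0.0, 0.01, -0.02], [0.18, 0.01, 0.16, -0.31], [-0.35, -0.02, -0.31, 0.61]] + [[0.09, 0.08, 0.20, 0.16],[0.08, 0.08, 0.19, 0.15],[0.20, 0.19, 0.46, 0.36],[0.16, 0.15, 0.36, 0.27]]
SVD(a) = [[-0.45, 0.32, -0.49, -0.67],  [-0.03, 0.29, -0.69, 0.66],  [-0.40, 0.71, 0.53, 0.22],  [0.79, 0.55, -0.04, -0.25]] @ diag([0.9705690972912083, 0.9018644691668398, 0.8450590508656683, 0.3425073826762828]) @ [[-0.45, -0.03, -0.40, 0.79], [0.32, 0.29, 0.71, 0.55], [-0.49, -0.69, 0.53, -0.04], [-0.67, 0.66, 0.22, -0.25]]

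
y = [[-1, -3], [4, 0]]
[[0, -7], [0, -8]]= y@[[0, -2], [0, 3]]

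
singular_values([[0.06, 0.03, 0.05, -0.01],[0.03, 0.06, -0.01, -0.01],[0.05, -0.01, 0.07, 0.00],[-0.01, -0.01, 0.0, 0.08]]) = [0.12, 0.08, 0.06, 0.0]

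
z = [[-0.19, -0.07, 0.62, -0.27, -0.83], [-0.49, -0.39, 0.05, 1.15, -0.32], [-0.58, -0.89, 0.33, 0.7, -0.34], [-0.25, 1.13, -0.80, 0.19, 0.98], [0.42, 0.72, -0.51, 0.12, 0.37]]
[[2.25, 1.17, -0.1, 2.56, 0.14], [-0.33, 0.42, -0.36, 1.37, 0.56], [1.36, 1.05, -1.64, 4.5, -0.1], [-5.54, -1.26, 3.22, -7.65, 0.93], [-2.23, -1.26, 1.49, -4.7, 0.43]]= z @[[1.57, -0.82, -1.49, -0.14, -0.71], [-2.05, -0.17, 2.09, -4.45, 0.68], [1.48, 1.49, -2.17, 1.9, -1.15], [-0.8, -0.12, -0.47, -0.74, 0.19], [-1.53, -0.06, -1.18, -1.02, -0.99]]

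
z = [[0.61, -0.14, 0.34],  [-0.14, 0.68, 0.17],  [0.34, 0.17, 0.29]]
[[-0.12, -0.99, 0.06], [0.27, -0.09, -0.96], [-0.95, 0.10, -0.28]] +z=[[0.49,-1.13,0.4], [0.13,0.59,-0.79], [-0.61,0.27,0.01]]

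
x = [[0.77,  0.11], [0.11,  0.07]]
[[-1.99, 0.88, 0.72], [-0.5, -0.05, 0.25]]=x @ [[-2.02, 1.61, 0.56], [-3.91, -3.24, 2.64]]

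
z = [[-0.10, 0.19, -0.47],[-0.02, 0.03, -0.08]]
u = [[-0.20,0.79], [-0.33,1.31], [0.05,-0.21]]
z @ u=[[-0.07, 0.27], [-0.01, 0.04]]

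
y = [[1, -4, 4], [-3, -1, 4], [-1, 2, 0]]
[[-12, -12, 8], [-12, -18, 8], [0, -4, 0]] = y@[[0, 0, 0], [0, -2, 0], [-3, -5, 2]]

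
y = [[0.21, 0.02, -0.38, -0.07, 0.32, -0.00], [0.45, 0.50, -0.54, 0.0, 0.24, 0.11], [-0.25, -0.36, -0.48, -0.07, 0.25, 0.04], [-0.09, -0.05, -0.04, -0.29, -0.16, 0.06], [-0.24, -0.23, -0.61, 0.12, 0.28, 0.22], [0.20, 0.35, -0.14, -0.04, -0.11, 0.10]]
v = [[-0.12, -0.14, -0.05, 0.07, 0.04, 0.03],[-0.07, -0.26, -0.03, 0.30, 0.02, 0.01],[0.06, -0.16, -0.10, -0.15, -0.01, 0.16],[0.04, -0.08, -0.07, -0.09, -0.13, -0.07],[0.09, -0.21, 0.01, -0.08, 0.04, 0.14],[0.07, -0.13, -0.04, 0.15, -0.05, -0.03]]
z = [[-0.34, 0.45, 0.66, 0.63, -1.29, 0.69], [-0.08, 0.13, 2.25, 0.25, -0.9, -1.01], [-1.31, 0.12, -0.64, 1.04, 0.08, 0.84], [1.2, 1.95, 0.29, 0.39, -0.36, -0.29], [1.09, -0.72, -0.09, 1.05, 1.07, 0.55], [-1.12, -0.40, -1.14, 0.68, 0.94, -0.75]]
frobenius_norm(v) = 0.68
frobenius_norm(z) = 5.36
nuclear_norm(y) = 2.89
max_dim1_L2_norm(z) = 2.64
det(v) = -0.00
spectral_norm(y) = 1.18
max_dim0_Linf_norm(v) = 0.3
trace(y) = 0.32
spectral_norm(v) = 0.49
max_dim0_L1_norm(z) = 5.14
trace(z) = -0.14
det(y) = 0.00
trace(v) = -0.56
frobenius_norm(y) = 1.60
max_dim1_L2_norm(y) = 0.9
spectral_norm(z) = 3.53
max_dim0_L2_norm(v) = 0.42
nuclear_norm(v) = 1.33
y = v @ z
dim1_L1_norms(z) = [4.06, 4.62, 4.03, 4.48, 4.57, 5.03]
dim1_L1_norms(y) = [1.0, 1.84, 1.45, 0.69, 1.7, 0.94]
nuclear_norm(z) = 11.83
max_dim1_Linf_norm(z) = 2.25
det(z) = -17.89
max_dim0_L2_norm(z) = 2.7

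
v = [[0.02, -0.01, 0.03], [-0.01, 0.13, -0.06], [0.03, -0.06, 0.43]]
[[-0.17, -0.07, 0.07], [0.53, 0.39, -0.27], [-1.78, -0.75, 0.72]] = v@[[-1.58,-0.32,0.51], [2.23,2.32,-1.41], [-3.72,-1.40,1.44]]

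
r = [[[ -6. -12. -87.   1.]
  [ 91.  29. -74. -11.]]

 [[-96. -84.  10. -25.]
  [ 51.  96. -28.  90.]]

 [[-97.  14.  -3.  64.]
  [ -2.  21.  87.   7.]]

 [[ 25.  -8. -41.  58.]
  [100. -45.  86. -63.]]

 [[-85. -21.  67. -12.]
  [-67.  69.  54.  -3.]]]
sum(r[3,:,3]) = -5.0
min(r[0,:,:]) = -87.0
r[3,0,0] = 25.0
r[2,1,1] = 21.0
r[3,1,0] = 100.0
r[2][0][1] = 14.0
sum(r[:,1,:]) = 488.0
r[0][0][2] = -87.0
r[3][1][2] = 86.0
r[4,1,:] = [-67.0, 69.0, 54.0, -3.0]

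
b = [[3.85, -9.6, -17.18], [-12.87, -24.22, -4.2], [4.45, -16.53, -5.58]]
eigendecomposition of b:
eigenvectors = [[-0.41+0.00j, (-0.72+0j), -0.72-0.00j], [(-0.81+0j), 0.28-0.20j, (0.28+0.2j)], [-0.42+0.00j, -0.17+0.57j, -0.17-0.57j]]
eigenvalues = [(-32.92+0j), (3.48+11j), (3.48-11j)]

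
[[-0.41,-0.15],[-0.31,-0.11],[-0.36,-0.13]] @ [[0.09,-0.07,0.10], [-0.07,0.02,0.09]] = [[-0.03, 0.03, -0.05],[-0.02, 0.02, -0.04],[-0.02, 0.02, -0.05]]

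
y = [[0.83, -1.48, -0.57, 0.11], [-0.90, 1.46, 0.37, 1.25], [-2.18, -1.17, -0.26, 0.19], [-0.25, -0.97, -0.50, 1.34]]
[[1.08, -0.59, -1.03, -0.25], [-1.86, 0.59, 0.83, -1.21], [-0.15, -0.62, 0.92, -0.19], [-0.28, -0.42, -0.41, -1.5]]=y @ [[0.31, 0.10, -0.67, -0.02], [-0.49, 0.21, 0.58, -0.04], [-0.28, 0.66, -0.72, 0.32], [-0.61, 0.1, -0.28, -1.03]]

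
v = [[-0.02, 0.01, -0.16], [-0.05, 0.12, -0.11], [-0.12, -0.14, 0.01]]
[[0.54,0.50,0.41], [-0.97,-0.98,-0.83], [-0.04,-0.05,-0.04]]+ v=[[0.52, 0.51, 0.25], [-1.02, -0.86, -0.94], [-0.16, -0.19, -0.03]]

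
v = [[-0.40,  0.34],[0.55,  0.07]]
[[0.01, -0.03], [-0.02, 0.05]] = v@ [[-0.03, 0.09], [-0.01, 0.02]]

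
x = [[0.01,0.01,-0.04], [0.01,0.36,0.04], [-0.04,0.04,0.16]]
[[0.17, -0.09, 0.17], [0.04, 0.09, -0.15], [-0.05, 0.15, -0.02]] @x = [[-0.01, -0.02, 0.02], [0.01, 0.03, -0.02], [0.0, 0.05, 0.0]]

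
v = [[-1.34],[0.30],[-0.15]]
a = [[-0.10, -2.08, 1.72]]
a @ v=[[-0.75]]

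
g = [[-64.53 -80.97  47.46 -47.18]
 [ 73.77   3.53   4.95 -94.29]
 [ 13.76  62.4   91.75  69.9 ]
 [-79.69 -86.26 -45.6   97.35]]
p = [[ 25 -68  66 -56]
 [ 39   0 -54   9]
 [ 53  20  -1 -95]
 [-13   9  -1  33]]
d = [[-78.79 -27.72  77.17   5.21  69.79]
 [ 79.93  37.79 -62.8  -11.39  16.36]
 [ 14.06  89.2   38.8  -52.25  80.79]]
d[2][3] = -52.25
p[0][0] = 25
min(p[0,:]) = -68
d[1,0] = 79.93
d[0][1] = -27.72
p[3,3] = 33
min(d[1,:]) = -62.8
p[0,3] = -56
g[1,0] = 73.77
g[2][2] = 91.75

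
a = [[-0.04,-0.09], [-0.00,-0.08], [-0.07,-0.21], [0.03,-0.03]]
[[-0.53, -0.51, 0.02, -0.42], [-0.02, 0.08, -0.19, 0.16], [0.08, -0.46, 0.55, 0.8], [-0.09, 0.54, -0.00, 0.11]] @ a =[[0.01, 0.10], [0.02, 0.03], [-0.02, -0.11], [0.01, -0.04]]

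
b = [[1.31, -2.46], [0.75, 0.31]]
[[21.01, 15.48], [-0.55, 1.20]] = b @ [[2.29, 3.44], [-7.32, -4.46]]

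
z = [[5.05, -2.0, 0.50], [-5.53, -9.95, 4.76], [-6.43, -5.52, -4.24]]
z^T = [[5.05, -5.53, -6.43],[-2.0, -9.95, -5.52],[0.5, 4.76, -4.24]]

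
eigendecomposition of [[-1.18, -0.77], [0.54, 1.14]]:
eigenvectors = [[-0.97, 0.34], [0.25, -0.94]]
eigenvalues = [-0.98, 0.94]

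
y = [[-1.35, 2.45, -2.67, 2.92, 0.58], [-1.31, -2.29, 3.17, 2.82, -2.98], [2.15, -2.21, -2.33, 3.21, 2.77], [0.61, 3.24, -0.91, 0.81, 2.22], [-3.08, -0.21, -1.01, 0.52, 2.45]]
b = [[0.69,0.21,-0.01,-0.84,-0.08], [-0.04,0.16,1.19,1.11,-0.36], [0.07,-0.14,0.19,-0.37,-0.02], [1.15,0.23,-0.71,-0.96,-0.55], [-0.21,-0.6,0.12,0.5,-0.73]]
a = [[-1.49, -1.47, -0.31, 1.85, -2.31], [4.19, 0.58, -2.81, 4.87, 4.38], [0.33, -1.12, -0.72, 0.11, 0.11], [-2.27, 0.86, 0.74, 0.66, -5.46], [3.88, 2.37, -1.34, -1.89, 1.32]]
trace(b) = -0.65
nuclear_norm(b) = 5.13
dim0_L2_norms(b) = [1.36, 0.71, 1.4, 1.8, 0.99]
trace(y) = -2.71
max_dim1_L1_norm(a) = 16.83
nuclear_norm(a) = 20.94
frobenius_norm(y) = 11.17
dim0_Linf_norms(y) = [3.08, 3.24, 3.17, 3.21, 2.98]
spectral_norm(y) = 7.54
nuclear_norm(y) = 23.04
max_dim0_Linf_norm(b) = 1.19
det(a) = 3.02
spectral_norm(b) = 2.42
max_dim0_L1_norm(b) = 3.78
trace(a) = 0.35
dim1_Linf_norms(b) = [0.84, 1.19, 0.37, 1.15, 0.73]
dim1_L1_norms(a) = [7.43, 16.83, 2.39, 9.99, 10.8]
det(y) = -1230.13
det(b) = -0.00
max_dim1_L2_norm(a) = 8.29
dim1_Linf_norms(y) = [2.92, 3.17, 3.21, 3.24, 3.08]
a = b @ y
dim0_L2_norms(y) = [4.24, 5.16, 4.95, 5.26, 5.27]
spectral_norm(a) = 10.04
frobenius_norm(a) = 12.18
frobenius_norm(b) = 2.92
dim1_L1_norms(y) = [9.97, 12.57, 12.67, 7.79, 7.27]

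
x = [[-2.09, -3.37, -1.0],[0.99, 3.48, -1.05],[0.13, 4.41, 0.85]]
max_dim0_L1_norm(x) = 11.26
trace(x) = 2.24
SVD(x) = [[-0.57, 0.73, -0.38], [0.52, 0.67, 0.53], [0.64, 0.11, -0.76]] @ diag([6.799873816746862, 1.6303992969669483, 1.486275280279572]) @ [[0.26, 0.96, 0.08], [-0.52, 0.21, -0.83], [0.81, -0.17, -0.56]]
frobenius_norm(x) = 7.15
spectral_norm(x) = 6.80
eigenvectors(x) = [[-0.97+0.00j, 0.42+0.10j, 0.42-0.10j], [0.14+0.00j, (-0.22-0.4j), (-0.22+0.4j)], [-0.19+0.00j, -0.78+0.00j, -0.78-0.00j]]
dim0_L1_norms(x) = [3.21, 11.26, 2.9]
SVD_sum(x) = [[-1.02,-3.72,-0.32], [0.92,3.38,0.29], [1.14,4.18,0.36]] + [[-0.62,0.26,-0.99], [-0.57,0.24,-0.91], [-0.09,0.04,-0.14]] + [[-0.45, 0.1, 0.31], [0.64, -0.14, -0.44], [-0.92, 0.2, 0.63]]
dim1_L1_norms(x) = [6.46, 5.52, 5.39]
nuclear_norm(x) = 9.92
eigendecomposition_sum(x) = [[-1.69+0.00j,-0.41+0.00j,-0.80+0.00j], [(0.25-0j),0.06-0.00j,0.12-0.00j], [-0.34+0.00j,(-0.08+0j),(-0.16+0j)]] + [[-0.20+0.29j, (-1.48+0.85j), -0.10-0.82j], [0.37-0.04j, (1.71+0.58j), -0.58+0.65j], [0.23-0.59j, 2.25-2.08j, (0.5+1.4j)]] + [[(-0.2-0.29j), (-1.48-0.85j), (-0.1+0.82j)], [(0.37+0.04j), 1.71-0.58j, (-0.58-0.65j)], [0.23+0.59j, 2.25+2.08j, (0.5-1.4j)]]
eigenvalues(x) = [(-1.79+0j), (2.01+2.27j), (2.01-2.27j)]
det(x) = -16.48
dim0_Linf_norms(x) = [2.09, 4.41, 1.05]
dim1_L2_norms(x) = [4.09, 3.77, 4.49]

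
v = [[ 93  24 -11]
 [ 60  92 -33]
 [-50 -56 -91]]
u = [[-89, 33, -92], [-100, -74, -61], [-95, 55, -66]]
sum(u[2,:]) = -106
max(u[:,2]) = -61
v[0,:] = [93, 24, -11]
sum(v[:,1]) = 60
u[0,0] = -89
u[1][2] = -61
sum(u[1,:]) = -235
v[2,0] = -50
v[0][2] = -11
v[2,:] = [-50, -56, -91]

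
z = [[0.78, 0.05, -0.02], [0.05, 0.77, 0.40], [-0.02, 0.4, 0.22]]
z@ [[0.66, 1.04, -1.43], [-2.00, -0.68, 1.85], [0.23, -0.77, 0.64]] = [[0.41, 0.79, -1.04], [-1.42, -0.78, 1.61], [-0.76, -0.46, 0.91]]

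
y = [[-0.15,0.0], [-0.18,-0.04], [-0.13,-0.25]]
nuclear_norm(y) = 0.50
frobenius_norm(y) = 0.37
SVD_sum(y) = [[-0.08, -0.07], [-0.12, -0.11], [-0.2, -0.18]] + [[-0.07,0.07], [-0.06,0.07], [0.07,-0.07]]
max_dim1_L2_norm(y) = 0.28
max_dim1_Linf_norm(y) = 0.25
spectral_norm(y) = 0.33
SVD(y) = [[-0.34, -0.60], [-0.49, -0.55], [-0.80, 0.58]] @ diag([0.3283842939241561, 0.1675224029911625]) @ [[0.74, 0.67], [0.67, -0.74]]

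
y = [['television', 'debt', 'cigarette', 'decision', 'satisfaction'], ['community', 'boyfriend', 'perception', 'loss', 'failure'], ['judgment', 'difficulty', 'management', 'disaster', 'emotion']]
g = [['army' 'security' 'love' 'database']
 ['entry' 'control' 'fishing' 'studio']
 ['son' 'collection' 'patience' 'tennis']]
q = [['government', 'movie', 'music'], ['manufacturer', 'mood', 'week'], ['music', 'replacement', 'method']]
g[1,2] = 'fishing'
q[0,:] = ['government', 'movie', 'music']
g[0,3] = 'database'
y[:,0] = ['television', 'community', 'judgment']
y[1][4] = 'failure'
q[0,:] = ['government', 'movie', 'music']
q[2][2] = 'method'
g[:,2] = ['love', 'fishing', 'patience']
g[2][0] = 'son'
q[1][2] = 'week'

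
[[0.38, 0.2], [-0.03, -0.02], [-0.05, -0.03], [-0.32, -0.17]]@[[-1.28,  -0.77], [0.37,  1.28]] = [[-0.41, -0.04], [0.03, -0.0], [0.05, 0.0], [0.35, 0.03]]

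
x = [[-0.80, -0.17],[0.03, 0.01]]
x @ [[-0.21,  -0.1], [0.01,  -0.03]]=[[0.17, 0.09], [-0.01, -0.0]]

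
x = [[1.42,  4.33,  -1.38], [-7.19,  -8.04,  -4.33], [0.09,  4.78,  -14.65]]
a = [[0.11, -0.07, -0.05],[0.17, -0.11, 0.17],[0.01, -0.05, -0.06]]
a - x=[[-1.31, -4.40, 1.33], [7.36, 7.93, 4.50], [-0.08, -4.83, 14.59]]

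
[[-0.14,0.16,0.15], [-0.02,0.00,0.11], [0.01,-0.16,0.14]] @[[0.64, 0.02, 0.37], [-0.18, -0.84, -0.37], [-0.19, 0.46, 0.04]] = [[-0.15,-0.07,-0.10], [-0.03,0.05,-0.0], [0.01,0.20,0.07]]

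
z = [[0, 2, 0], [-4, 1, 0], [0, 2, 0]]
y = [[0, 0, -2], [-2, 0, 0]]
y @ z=[[0, -4, 0], [0, -4, 0]]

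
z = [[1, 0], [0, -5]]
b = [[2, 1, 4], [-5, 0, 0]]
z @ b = [[2, 1, 4], [25, 0, 0]]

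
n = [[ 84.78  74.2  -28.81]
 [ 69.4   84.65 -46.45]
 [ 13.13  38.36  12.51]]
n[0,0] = 84.78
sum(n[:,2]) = -62.75000000000001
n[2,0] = 13.13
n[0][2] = -28.81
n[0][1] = 74.2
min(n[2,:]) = 12.51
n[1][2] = -46.45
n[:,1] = [74.2, 84.65, 38.36]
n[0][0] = 84.78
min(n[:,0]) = 13.13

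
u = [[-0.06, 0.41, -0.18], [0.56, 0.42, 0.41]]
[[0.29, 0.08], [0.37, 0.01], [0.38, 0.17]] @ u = [[0.03, 0.15, -0.02], [-0.02, 0.16, -0.06], [0.07, 0.23, 0.0]]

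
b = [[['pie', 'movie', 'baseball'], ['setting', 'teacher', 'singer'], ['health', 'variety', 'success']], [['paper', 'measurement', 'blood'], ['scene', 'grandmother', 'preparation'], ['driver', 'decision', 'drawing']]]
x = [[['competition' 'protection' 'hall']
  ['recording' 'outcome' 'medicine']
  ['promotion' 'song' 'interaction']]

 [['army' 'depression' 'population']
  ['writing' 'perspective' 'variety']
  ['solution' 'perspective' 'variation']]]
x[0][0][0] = 'competition'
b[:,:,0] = [['pie', 'setting', 'health'], ['paper', 'scene', 'driver']]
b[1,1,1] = 'grandmother'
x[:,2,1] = ['song', 'perspective']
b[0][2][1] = 'variety'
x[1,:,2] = ['population', 'variety', 'variation']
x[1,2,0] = 'solution'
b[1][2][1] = 'decision'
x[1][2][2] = 'variation'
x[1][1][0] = 'writing'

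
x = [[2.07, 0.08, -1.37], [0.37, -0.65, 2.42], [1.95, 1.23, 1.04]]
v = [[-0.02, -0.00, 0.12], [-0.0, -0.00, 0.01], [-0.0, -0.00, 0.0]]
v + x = [[2.05, 0.08, -1.25], [0.37, -0.65, 2.43], [1.95, 1.23, 1.04]]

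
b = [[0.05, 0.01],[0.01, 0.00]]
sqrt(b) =[[(0.22+0j), (0.04-0.01j)], [0.04-0.01j, 0.01+0.04j]]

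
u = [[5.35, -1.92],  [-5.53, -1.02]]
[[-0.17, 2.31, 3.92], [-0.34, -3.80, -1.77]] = u@[[0.03, 0.6, 0.46],[0.17, 0.47, -0.76]]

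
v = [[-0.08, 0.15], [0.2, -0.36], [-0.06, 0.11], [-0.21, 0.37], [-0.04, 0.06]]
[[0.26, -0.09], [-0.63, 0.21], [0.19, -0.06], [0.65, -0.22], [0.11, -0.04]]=v @ [[-1.01, 0.34], [1.18, -0.39]]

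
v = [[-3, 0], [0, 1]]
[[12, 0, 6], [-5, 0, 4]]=v @ [[-4, 0, -2], [-5, 0, 4]]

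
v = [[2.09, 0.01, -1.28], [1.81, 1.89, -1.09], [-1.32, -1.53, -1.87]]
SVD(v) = [[-0.52, -0.50, 0.69], [-0.74, -0.14, -0.66], [0.43, -0.85, -0.29]] @ diag([3.6906142799003434, 2.6119303486633645, 1.086409725070129]) @ [[-0.81, -0.56, 0.18], [-0.07, 0.4, 0.92], [0.58, -0.73, 0.36]]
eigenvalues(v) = [3.23, 1.32, -2.45]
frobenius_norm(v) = 4.65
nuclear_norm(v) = 7.39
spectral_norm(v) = 3.69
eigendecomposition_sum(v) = [[1.55,  0.60,  -0.52], [3.18,  1.23,  -1.06], [-1.35,  -0.53,  0.45]] + [[0.64, -0.37, -0.13], [-1.33, 0.76, 0.27], [0.37, -0.21, -0.08]] + [[-0.1, -0.22, -0.63], [-0.05, -0.11, -0.3], [-0.34, -0.79, -2.25]]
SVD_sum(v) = [[1.57, 1.08, -0.35],[2.20, 1.51, -0.50],[-1.28, -0.88, 0.29]] + [[0.09,-0.52,-1.20], [0.02,-0.15,-0.34], [0.15,-0.88,-2.04]] + [[0.44, -0.55, 0.27], [-0.42, 0.53, -0.26], [-0.19, 0.23, -0.11]]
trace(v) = 2.11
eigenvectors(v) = [[-0.41, -0.42, 0.27], [-0.84, 0.87, 0.13], [0.36, -0.24, 0.95]]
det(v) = -10.47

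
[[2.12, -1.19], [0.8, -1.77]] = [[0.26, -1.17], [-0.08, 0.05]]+[[1.86, -0.02], [0.88, -1.82]]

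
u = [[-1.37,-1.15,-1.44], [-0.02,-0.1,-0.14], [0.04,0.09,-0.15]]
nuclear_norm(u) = 2.56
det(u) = -0.03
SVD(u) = [[-1.00, 0.03, 0.06], [-0.07, -0.27, -0.96], [-0.01, -0.96, 0.27]] @ diag([2.301330009225838, 0.1834603273449323, 0.07363760538674044]) @ [[0.59,0.50,0.63], [-0.39,-0.5,0.77], [-0.70,0.70,0.10]]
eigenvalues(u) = [(-1.33+0j), (-0.14+0.05j), (-0.14-0.05j)]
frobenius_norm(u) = 2.31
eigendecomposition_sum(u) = [[(-1.38+0j), -1.16+0.00j, (-1.82+0j)], [-0.02+0.00j, (-0.01+0j), -0.02+0.00j], [0.05-0.00j, 0.04-0.00j, (0.06-0j)]] + [[(0.01+0.01j), 0.00-0.18j, 0.19+0.21j], [(-0-0.01j), -0.04+0.10j, -0.06-0.16j], [(-0-0j), 0.02+0.07j, (-0.11-0.06j)]] + [[(0.01-0.01j), 0.18j, (0.19-0.21j)], [-0.00+0.01j, (-0.04-0.1j), (-0.06+0.16j)], [-0.00+0.00j, (0.02-0.07j), -0.11+0.06j]]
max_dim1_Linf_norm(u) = 1.44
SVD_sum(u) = [[-1.36,-1.15,-1.44], [-0.09,-0.08,-0.09], [-0.02,-0.01,-0.02]] + [[-0.00, -0.0, 0.00],[0.02, 0.03, -0.04],[0.07, 0.09, -0.14]] + [[-0.00,0.00,0.0], [0.05,-0.05,-0.01], [-0.01,0.01,0.00]]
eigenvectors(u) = [[(1+0j), (-0.8+0j), (-0.8-0j)], [0.01+0.00j, (0.45+0.18j), (0.45-0.18j)], [(-0.03+0j), 0.32-0.12j, (0.32+0.12j)]]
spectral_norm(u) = 2.30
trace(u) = -1.62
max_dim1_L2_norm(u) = 2.3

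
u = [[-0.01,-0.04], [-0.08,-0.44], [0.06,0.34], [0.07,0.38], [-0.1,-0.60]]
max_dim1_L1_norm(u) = 0.7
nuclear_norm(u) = 0.92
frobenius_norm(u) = 0.92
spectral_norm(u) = 0.92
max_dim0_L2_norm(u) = 0.9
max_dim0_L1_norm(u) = 1.8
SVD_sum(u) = [[-0.01, -0.04], [-0.08, -0.44], [0.06, 0.34], [0.07, 0.38], [-0.1, -0.6]] + [[-0.00, 0.00], [-0.0, 0.00], [0.0, -0.00], [0.00, -0.0], [0.00, -0.00]]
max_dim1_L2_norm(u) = 0.61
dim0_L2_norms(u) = [0.16, 0.9]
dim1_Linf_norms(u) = [0.04, 0.44, 0.34, 0.38, 0.6]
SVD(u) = [[-0.04, -0.40], [-0.49, -0.41], [0.38, 0.07], [0.42, 0.47], [-0.66, 0.67]] @ diag([0.9165948680994003, 0.00733810424039019]) @ [[0.17, 0.99], [0.99, -0.17]]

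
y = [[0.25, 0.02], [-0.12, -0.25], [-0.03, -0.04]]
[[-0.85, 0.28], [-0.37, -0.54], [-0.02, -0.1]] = y @[[-3.64, 0.97],[3.24, 1.71]]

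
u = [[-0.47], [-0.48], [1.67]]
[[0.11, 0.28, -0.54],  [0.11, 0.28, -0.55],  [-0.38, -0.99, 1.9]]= u @[[-0.23, -0.59, 1.14]]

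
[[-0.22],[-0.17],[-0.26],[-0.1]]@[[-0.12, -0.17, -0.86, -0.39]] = [[0.03, 0.04, 0.19, 0.09], [0.02, 0.03, 0.15, 0.07], [0.03, 0.04, 0.22, 0.1], [0.01, 0.02, 0.09, 0.04]]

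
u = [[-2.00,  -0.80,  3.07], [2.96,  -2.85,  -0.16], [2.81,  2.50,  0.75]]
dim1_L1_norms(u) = [5.87, 5.97, 6.06]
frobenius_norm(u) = 6.76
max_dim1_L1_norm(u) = 6.06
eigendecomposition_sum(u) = [[0.85+0.00j, 0.37-0.00j, (1.13-0j)], [(0.39+0j), (0.17-0j), 0.52-0.00j], [1.49+0.00j, (0.64-0j), (1.99-0j)]] + [[(-1.43+0.55j), (-0.58-1.41j), 0.97+0.05j], [1.28+1.54j, -1.51+1.32j, (-0.34-1.22j)], [0.66-0.91j, (0.93+0.64j), -0.62+0.36j]] + [[(-1.43-0.55j), -0.58+1.41j, 0.97-0.05j], [(1.28-1.54j), -1.51-1.32j, -0.34+1.22j], [0.66+0.91j, (0.93-0.64j), (-0.62-0.36j)]]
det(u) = 52.91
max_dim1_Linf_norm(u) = 3.07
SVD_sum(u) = [[-2.78,-0.09,1.02], [2.58,0.08,-0.95], [2.3,0.07,-0.84]] + [[0.02, -0.73, -0.0], [0.09, -2.94, -0.01], [-0.07, 2.41, 0.01]] + [[0.75, 0.02, 2.05],[0.29, 0.01, 0.79],[0.58, 0.01, 1.59]]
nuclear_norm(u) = 11.49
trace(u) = -4.10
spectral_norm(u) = 4.72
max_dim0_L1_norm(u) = 7.77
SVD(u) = [[-0.63, 0.19, -0.76], [0.58, 0.76, -0.29], [0.52, -0.62, -0.58]] @ diag([4.723949130225069, 3.873790936362571, 2.8915823343631417]) @ [[0.94, 0.03, -0.34],[0.03, -1.00, -0.00],[-0.34, -0.01, -0.94]]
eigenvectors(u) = [[-0.48+0.00j,(-0.18+0.52j),(-0.18-0.52j)], [-0.22+0.00j,0.73+0.00j,(0.73-0j)], [(-0.85+0j),-0.10-0.39j,-0.10+0.39j]]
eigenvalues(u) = [(3.01+0j), (-3.55+2.23j), (-3.55-2.23j)]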